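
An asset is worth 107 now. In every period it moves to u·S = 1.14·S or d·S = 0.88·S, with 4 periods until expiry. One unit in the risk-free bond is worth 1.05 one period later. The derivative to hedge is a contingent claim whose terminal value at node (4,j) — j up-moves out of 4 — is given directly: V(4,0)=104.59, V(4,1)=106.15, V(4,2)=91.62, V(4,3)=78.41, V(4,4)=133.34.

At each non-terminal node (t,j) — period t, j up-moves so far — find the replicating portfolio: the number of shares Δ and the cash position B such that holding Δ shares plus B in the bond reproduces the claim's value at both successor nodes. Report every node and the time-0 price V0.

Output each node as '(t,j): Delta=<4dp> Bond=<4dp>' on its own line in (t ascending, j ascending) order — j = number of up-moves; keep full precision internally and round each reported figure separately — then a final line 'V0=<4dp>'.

(0,0): Delta=0.1906 Bond=58.4947
(1,0): Delta=-0.4460 Bond=121.3643
(1,1): Delta=0.4508 Bond=29.6840
(2,0): Delta=-0.3961 Bond=123.2993
(2,1): Delta=-0.4664 Bond=129.6208
(2,2): Delta=0.8256 Bond=-20.9538
(3,0): Delta=0.0823 Bond=94.5810
(3,1): Delta=-0.5916 Bond=147.9319
(3,2): Delta=-0.4152 Bond=129.8388
(3,3): Delta=1.3327 Bond=-102.3875
V0=78.8928

The replicating-portfolio and risk-neutral prices coincide; use p* = (1.05−0.88)/(1.14−0.88) = 0.6538 for the latter.
Terminal payoffs: V(4,0)=104.5900, V(4,1)=106.1500, V(4,2)=91.6200, V(4,3)=78.4100, V(4,4)=133.3400
(3,0): S=72.9175. Δ = (V_up−V_dn)/(S_up−S_dn) = (106.1500−104.5900)/(83.1260−64.1674) = 0.0823. V = [p*·106.1500 + (1−p*)·104.5900]/1.05 = 100.5810. B = V − Δ·S = 94.5810.
(3,1): S=94.4613. Δ = (V_up−V_dn)/(S_up−S_dn) = (91.6200−106.1500)/(107.6859−83.1260) = -0.5916. V = [p*·91.6200 + (1−p*)·106.1500]/1.05 = 92.0473. B = V − Δ·S = 147.9319.
(3,2): S=122.3703. Δ = (V_up−V_dn)/(S_up−S_dn) = (78.4100−91.6200)/(139.5022−107.6859) = -0.4152. V = [p*·78.4100 + (1−p*)·91.6200]/1.05 = 79.0311. B = V − Δ·S = 129.8388.
(3,3): S=158.5252. Δ = (V_up−V_dn)/(S_up−S_dn) = (133.3400−78.4100)/(180.7187−139.5022) = 1.3327. V = [p*·133.3400 + (1−p*)·78.4100]/1.05 = 108.8817. B = V − Δ·S = -102.3875.
(2,0): S=82.8608. Δ = (V_up−V_dn)/(S_up−S_dn) = (92.0473−100.5810)/(94.4613−72.9175) = -0.3961. V = [p*·92.0473 + (1−p*)·100.5810]/1.05 = 90.4774. B = V − Δ·S = 123.2993.
(2,1): S=107.3424. Δ = (V_up−V_dn)/(S_up−S_dn) = (79.0311−92.0473)/(122.3703−94.4613) = -0.4664. V = [p*·79.0311 + (1−p*)·92.0473]/1.05 = 79.5588. B = V − Δ·S = 129.6208.
(2,2): S=139.0572. Δ = (V_up−V_dn)/(S_up−S_dn) = (108.8817−79.0311)/(158.5252−122.3703) = 0.8256. V = [p*·108.8817 + (1−p*)·79.0311]/1.05 = 93.8560. B = V − Δ·S = -20.9538.
(1,0): S=94.1600. Δ = (V_up−V_dn)/(S_up−S_dn) = (79.5588−90.4774)/(107.3424−82.8608) = -0.4460. V = [p*·79.5588 + (1−p*)·90.4774]/1.05 = 79.3698. B = V − Δ·S = 121.3643.
(1,1): S=121.9800. Δ = (V_up−V_dn)/(S_up−S_dn) = (93.8560−79.5588)/(139.0572−107.3424) = 0.4508. V = [p*·93.8560 + (1−p*)·79.5588]/1.05 = 84.6733. B = V − Δ·S = 29.6840.
(0,0): S=107.0000. Δ = (V_up−V_dn)/(S_up−S_dn) = (84.6733−79.3698)/(121.9800−94.1600) = 0.1906. V = [p*·84.6733 + (1−p*)·79.3698]/1.05 = 78.8928. B = V − Δ·S = 58.4947.
Self-financing check: at every node Δ·S+B equals the discounted successor values.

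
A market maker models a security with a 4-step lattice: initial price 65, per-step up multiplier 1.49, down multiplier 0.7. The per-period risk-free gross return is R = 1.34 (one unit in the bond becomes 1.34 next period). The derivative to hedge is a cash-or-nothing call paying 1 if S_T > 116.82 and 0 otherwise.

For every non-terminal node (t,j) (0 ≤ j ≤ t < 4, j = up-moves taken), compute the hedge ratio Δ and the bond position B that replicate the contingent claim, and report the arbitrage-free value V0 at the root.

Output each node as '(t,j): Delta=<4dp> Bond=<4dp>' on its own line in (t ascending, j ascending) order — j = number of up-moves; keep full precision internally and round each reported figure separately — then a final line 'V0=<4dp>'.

Risk-neutral probability p* = (R−d)/(u−d) = (1.34−0.7)/(1.49−0.7) = 0.8101.
At expiry t=4: V(4,0)=0.0000, V(4,1)=0.0000, V(4,2)=0.0000, V(4,3)=1.0000, V(4,4)=1.0000
(3,0): S=22.2950. Δ = (V_up−V_dn)/(S_up−S_dn) = (0.0000−0.0000)/(33.2195−15.6065) = 0.0000. V = [p*·0.0000 + (1−p*)·0.0000]/1.34 = 0.0000. B = V − Δ·S = 0.0000.
(3,1): S=47.4565. Δ = (V_up−V_dn)/(S_up−S_dn) = (0.0000−0.0000)/(70.7102−33.2195) = 0.0000. V = [p*·0.0000 + (1−p*)·0.0000]/1.34 = 0.0000. B = V − Δ·S = 0.0000.
(3,2): S=101.0145. Δ = (V_up−V_dn)/(S_up−S_dn) = (1.0000−0.0000)/(150.5117−70.7102) = 0.0125. V = [p*·1.0000 + (1−p*)·0.0000]/1.34 = 0.6046. B = V − Δ·S = -0.6613.
(3,3): S=215.0167. Δ = (V_up−V_dn)/(S_up−S_dn) = (1.0000−1.0000)/(320.3749−150.5117) = 0.0000. V = [p*·1.0000 + (1−p*)·1.0000]/1.34 = 0.7463. B = V − Δ·S = 0.7463.
(2,0): S=31.8500. Δ = (V_up−V_dn)/(S_up−S_dn) = (0.0000−0.0000)/(47.4565−22.2950) = 0.0000. V = [p*·0.0000 + (1−p*)·0.0000]/1.34 = 0.0000. B = V − Δ·S = 0.0000.
(2,1): S=67.7950. Δ = (V_up−V_dn)/(S_up−S_dn) = (0.6046−0.0000)/(101.0145−47.4565) = 0.0113. V = [p*·0.6046 + (1−p*)·0.0000]/1.34 = 0.3655. B = V − Δ·S = -0.3998.
(2,2): S=144.3065. Δ = (V_up−V_dn)/(S_up−S_dn) = (0.7463−0.6046)/(215.0167−101.0145) = 0.0012. V = [p*·0.7463 + (1−p*)·0.6046]/1.34 = 0.5368. B = V − Δ·S = 0.3575.
(1,0): S=45.5000. Δ = (V_up−V_dn)/(S_up−S_dn) = (0.3655−0.0000)/(67.7950−31.8500) = 0.0102. V = [p*·0.3655 + (1−p*)·0.0000]/1.34 = 0.2210. B = V − Δ·S = -0.2417.
(1,1): S=96.8500. Δ = (V_up−V_dn)/(S_up−S_dn) = (0.5368−0.3655)/(144.3065−67.7950) = 0.0022. V = [p*·0.5368 + (1−p*)·0.3655]/1.34 = 0.3763. B = V − Δ·S = 0.1595.
(0,0): S=65.0000. Δ = (V_up−V_dn)/(S_up−S_dn) = (0.3763−0.2210)/(96.8500−45.5000) = 0.0030. V = [p*·0.3763 + (1−p*)·0.2210]/1.34 = 0.2588. B = V − Δ·S = 0.0622.
Check: Δ(0,0)·S0 + B(0,0) = 0.2588 = V0.

(0,0): Delta=0.0030 Bond=0.0622
(1,0): Delta=0.0102 Bond=-0.2417
(1,1): Delta=0.0022 Bond=0.1595
(2,0): Delta=0.0000 Bond=0.0000
(2,1): Delta=0.0113 Bond=-0.3998
(2,2): Delta=0.0012 Bond=0.3575
(3,0): Delta=0.0000 Bond=0.0000
(3,1): Delta=0.0000 Bond=0.0000
(3,2): Delta=0.0125 Bond=-0.6613
(3,3): Delta=0.0000 Bond=0.7463
V0=0.2588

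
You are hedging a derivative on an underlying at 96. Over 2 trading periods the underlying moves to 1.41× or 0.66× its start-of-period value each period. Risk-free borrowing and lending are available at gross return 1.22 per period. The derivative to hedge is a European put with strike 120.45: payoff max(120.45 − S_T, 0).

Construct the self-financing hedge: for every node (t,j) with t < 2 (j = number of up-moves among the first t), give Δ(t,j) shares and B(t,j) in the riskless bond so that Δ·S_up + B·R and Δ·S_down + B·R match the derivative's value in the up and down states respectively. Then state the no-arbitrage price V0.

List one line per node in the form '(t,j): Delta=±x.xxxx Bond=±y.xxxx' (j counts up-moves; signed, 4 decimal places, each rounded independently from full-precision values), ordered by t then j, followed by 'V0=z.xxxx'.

(0,0): Delta=-0.4015 Bond=49.8438
(1,0): Delta=-1.0000 Bond=98.7295
(1,1): Delta=-0.3065 Bond=47.9437
V0=11.2985

Since d<R<u, set p* = (R−d)/(u−d) = 0.7467; price each node as the discounted p*-expectation of its children.
Terminal payoffs: V(2,0)=78.6324, V(2,1)=31.1124, V(2,2)=0.0000
Node (1,0) S=63.3600: V=(p*·31.1124+(1−p*)·78.6324)/1.22=35.3695; Δ=(31.1124−78.6324)/(89.3376−41.8176)=-1.0000; B=V−Δ·S=98.7295
Node (1,1) S=135.3600: V=(p*·0.0000+(1−p*)·31.1124)/1.22=6.4605; Δ=(0.0000−31.1124)/(190.8576−89.3376)=-0.3065; B=V−Δ·S=47.9437
Node (0,0) S=96.0000: V=(p*·6.4605+(1−p*)·35.3695)/1.22=11.2985; Δ=(6.4605−35.3695)/(135.3600−63.3600)=-0.4015; B=V−Δ·S=49.8438
Root portfolio cost Δ·96+B reproduces V0=11.2985.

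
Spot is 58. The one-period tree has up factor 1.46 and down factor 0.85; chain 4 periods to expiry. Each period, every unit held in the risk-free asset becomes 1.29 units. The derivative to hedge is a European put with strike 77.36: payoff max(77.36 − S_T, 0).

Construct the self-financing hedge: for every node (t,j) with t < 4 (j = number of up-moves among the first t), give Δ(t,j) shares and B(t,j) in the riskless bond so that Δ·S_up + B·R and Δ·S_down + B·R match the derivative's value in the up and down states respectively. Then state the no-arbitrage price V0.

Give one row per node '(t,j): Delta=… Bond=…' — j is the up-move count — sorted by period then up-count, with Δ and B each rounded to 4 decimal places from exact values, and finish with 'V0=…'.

(0,0): Delta=-0.0623 Bond=4.2879
(1,0): Delta=-0.2374 Bond=14.1648
(1,1): Delta=-0.0229 Bond=2.1957
(2,0): Delta=-0.7383 Bond=39.2610
(2,1): Delta=-0.1248 Bond=10.1635
(2,2): Delta=0.0000 Bond=0.0000
(3,0): Delta=-1.0000 Bond=59.9690
(3,1): Delta=-0.6794 Bond=47.0449
(3,2): Delta=0.0000 Bond=0.0000
(3,3): Delta=0.0000 Bond=0.0000
V0=0.6744

The replicating-portfolio and risk-neutral prices coincide; use p* = (1.29−0.85)/(1.46−0.85) = 0.7213 for the latter.
Terminal values V(4,·): V(4,0)=47.0836, V(4,1)=25.3559, V(4,2)=0.0000, V(4,3)=0.0000, V(4,4)=0.0000
  t=3,j=0: stock 35.6192 → up 52.0041 (V=25.3559), down 30.2764 (V=47.0836). Price 24.3497; hedge Δ=-1.0000, bond B=59.9690.
  t=3,j=1: stock 61.1813 → up 89.3247 (V=0.0000), down 52.0041 (V=25.3559). Price 5.4778; hedge Δ=-0.6794, bond B=47.0449.
  t=3,j=2: stock 105.0879 → up 153.4283 (V=0.0000), down 89.3247 (V=0.0000). Price 0.0000; hedge Δ=0.0000, bond B=0.0000.
  t=3,j=3: stock 180.5039 → up 263.5357 (V=0.0000), down 153.4283 (V=0.0000). Price 0.0000; hedge Δ=0.0000, bond B=0.0000.
  t=2,j=0: stock 41.9050 → up 61.1813 (V=5.4778), down 35.6192 (V=24.3497). Price 8.3234; hedge Δ=-0.7383, bond B=39.2610.
  t=2,j=1: stock 71.9780 → up 105.0879 (V=0.0000), down 61.1813 (V=5.4778). Price 1.1834; hedge Δ=-0.1248, bond B=10.1635.
  t=2,j=2: stock 123.6328 → up 180.5039 (V=0.0000), down 105.0879 (V=0.0000). Price 0.0000; hedge Δ=0.0000, bond B=0.0000.
  t=1,j=0: stock 49.3000 → up 71.9780 (V=1.1834), down 41.9050 (V=8.3234). Price 2.4599; hedge Δ=-0.2374, bond B=14.1648.
  t=1,j=1: stock 84.6800 → up 123.6328 (V=0.0000), down 71.9780 (V=1.1834). Price 0.2557; hedge Δ=-0.0229, bond B=2.1957.
  t=0,j=0: stock 58.0000 → up 84.6800 (V=0.2557), down 49.3000 (V=2.4599). Price 0.6744; hedge Δ=-0.0623, bond B=4.2879.
Self-financing check: at every node Δ·S+B equals the discounted successor values.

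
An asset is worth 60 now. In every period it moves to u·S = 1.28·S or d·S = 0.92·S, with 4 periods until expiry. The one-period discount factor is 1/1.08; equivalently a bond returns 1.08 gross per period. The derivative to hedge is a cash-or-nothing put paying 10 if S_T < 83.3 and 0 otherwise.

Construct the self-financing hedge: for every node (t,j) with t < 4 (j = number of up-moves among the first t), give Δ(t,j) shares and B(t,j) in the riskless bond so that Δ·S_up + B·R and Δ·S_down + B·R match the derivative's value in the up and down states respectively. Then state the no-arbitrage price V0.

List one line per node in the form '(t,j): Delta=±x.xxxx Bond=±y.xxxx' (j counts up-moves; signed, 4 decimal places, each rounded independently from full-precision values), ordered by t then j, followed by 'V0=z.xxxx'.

(0,0): Delta=-0.1210 Bond=12.8891
(1,0): Delta=-0.0852 Bond=11.9456
(1,1): Delta=-0.1531 Bond=16.3884
(2,0): Delta=0.0000 Bond=8.5734
(2,1): Delta=-0.1618 Bond=18.3111
(2,2): Delta=-0.1454 Bond=16.9351
(3,0): Delta=0.0000 Bond=9.2593
(3,1): Delta=0.0000 Bond=9.2593
(3,2): Delta=-0.3071 Bond=32.9218
(3,3): Delta=0.0000 Bond=0.0000
V0=5.6295

Risk-neutral probability p* = (R−d)/(u−d) = (1.08−0.92)/(1.28−0.92) = 0.4444.
At expiry t=4: V(4,0)=10.0000, V(4,1)=10.0000, V(4,2)=10.0000, V(4,3)=0.0000, V(4,4)=0.0000
Node (3,0) S=46.7213: V=(p*·10.0000+(1−p*)·10.0000)/1.08=9.2593; Δ=(10.0000−10.0000)/(59.8032−42.9836)=0.0000; B=V−Δ·S=9.2593
Node (3,1) S=65.0035: V=(p*·10.0000+(1−p*)·10.0000)/1.08=9.2593; Δ=(10.0000−10.0000)/(83.2045−59.8032)=0.0000; B=V−Δ·S=9.2593
Node (3,2) S=90.4397: V=(p*·0.0000+(1−p*)·10.0000)/1.08=5.1440; Δ=(0.0000−10.0000)/(115.7628−83.2045)=-0.3071; B=V−Δ·S=32.9218
Node (3,3) S=125.8291: V=(p*·0.0000+(1−p*)·0.0000)/1.08=0.0000; Δ=(0.0000−0.0000)/(161.0613−115.7628)=0.0000; B=V−Δ·S=0.0000
Node (2,0) S=50.7840: V=(p*·9.2593+(1−p*)·9.2593)/1.08=8.5734; Δ=(9.2593−9.2593)/(65.0035−46.7213)=0.0000; B=V−Δ·S=8.5734
Node (2,1) S=70.6560: V=(p*·5.1440+(1−p*)·9.2593)/1.08=6.8799; Δ=(5.1440−9.2593)/(90.4397−65.0035)=-0.1618; B=V−Δ·S=18.3111
Node (2,2) S=98.3040: V=(p*·0.0000+(1−p*)·5.1440)/1.08=2.6461; Δ=(0.0000−5.1440)/(125.8291−90.4397)=-0.1454; B=V−Δ·S=16.9351
Node (1,0) S=55.2000: V=(p*·6.8799+(1−p*)·8.5734)/1.08=7.2414; Δ=(6.8799−8.5734)/(70.6560−50.7840)=-0.0852; B=V−Δ·S=11.9456
Node (1,1) S=76.8000: V=(p*·2.6461+(1−p*)·6.8799)/1.08=4.6280; Δ=(2.6461−6.8799)/(98.3040−70.6560)=-0.1531; B=V−Δ·S=16.3884
Node (0,0) S=60.0000: V=(p*·4.6280+(1−p*)·7.2414)/1.08=5.6295; Δ=(4.6280−7.2414)/(76.8000−55.2000)=-0.1210; B=V−Δ·S=12.8891
The time-0 hedge costs 5.6295, which is the no-arbitrage price.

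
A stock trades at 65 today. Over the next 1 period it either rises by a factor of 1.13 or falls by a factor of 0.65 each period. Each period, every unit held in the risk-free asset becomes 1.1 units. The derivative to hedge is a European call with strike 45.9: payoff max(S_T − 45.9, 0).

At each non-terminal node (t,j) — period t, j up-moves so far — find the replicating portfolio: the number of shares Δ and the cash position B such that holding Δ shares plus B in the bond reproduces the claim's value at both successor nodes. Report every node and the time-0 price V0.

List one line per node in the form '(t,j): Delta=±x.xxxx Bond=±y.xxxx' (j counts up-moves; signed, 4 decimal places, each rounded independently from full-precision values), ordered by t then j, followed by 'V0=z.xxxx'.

Under the risk-neutral measure, an up-move has probability p* = (R−d)/(u−d) = 0.9375 and values discount at R = 1.1.
At expiry t=1: V(1,0)=0.0000, V(1,1)=27.5500
(0,0): S=65.0000. Δ = (V_up−V_dn)/(S_up−S_dn) = (27.5500−0.0000)/(73.4500−42.2500) = 0.8830. V = [p*·27.5500 + (1−p*)·0.0000]/1.1 = 23.4801. B = V − Δ·S = -33.9157.
The time-0 hedge costs 23.4801, which is the no-arbitrage price.

(0,0): Delta=0.8830 Bond=-33.9157
V0=23.4801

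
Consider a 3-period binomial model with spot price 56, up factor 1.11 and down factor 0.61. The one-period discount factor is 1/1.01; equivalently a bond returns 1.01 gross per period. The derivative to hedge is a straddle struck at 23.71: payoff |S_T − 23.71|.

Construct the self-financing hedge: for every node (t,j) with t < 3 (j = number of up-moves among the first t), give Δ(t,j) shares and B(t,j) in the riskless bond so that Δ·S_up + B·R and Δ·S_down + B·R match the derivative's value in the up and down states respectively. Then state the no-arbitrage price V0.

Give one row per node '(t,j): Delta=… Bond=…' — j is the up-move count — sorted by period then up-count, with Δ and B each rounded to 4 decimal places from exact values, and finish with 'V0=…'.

Since d<R<u, set p* = (R−d)/(u−d) = 0.8000; price each node as the discounted p*-expectation of its children.
Terminal payoffs: V(3,0)=10.9991, V(3,1)=0.5803, V(3,2)=18.3785, V(3,3)=52.8773
(2,0): S=20.8376. Δ = (V_up−V_dn)/(S_up−S_dn) = (0.5803−10.9991)/(23.1297−12.7109) = -1.0000. V = [p*·0.5803 + (1−p*)·10.9991]/1.01 = 2.6376. B = V − Δ·S = 23.4752.
(2,1): S=37.9176. Δ = (V_up−V_dn)/(S_up−S_dn) = (18.3785−0.5803)/(42.0885−23.1297) = 0.9388. V = [p*·18.3785 + (1−p*)·0.5803]/1.01 = 14.6722. B = V − Δ·S = -20.9244.
(2,2): S=68.9976. Δ = (V_up−V_dn)/(S_up−S_dn) = (52.8773−18.3785)/(76.5873−42.0885) = 1.0000. V = [p*·52.8773 + (1−p*)·18.3785]/1.01 = 45.5224. B = V − Δ·S = -23.4752.
(1,0): S=34.1600. Δ = (V_up−V_dn)/(S_up−S_dn) = (14.6722−2.6376)/(37.9176−20.8376) = 0.7046. V = [p*·14.6722 + (1−p*)·2.6376]/1.01 = 12.1438. B = V − Δ·S = -11.9252.
(1,1): S=62.1600. Δ = (V_up−V_dn)/(S_up−S_dn) = (45.5224−14.6722)/(68.9976−37.9176) = 0.9926. V = [p*·45.5224 + (1−p*)·14.6722]/1.01 = 38.9627. B = V − Δ·S = -22.7377.
(0,0): S=56.0000. Δ = (V_up−V_dn)/(S_up−S_dn) = (38.9627−12.1438)/(62.1600−34.1600) = 0.9578. V = [p*·38.9627 + (1−p*)·12.1438]/1.01 = 33.2663. B = V − Δ·S = -20.3715.
Each (Δ,B) replicates both successor values, so the strategy is self-financing and V0 is arbitrage-free.

(0,0): Delta=0.9578 Bond=-20.3715
(1,0): Delta=0.7046 Bond=-11.9252
(1,1): Delta=0.9926 Bond=-22.7377
(2,0): Delta=-1.0000 Bond=23.4752
(2,1): Delta=0.9388 Bond=-20.9244
(2,2): Delta=1.0000 Bond=-23.4752
V0=33.2663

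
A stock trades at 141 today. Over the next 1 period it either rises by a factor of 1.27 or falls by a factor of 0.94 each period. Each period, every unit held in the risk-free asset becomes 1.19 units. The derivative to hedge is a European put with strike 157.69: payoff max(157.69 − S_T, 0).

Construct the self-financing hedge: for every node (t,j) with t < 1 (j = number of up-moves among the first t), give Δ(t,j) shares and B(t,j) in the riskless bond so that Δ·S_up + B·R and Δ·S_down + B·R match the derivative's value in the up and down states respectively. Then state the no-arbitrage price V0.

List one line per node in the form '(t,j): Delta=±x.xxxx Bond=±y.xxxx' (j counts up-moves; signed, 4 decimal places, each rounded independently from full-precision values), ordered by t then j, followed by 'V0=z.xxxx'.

The replicating-portfolio and risk-neutral prices coincide; use p* = (1.19−0.94)/(1.27−0.94) = 0.7576 for the latter.
Terminal values V(1,·): V(1,0)=25.1500, V(1,1)=0.0000
Node (0,0) S=141.0000: V=(p*·0.0000+(1−p*)·25.1500)/1.19=5.1235; Δ=(0.0000−25.1500)/(179.0700−132.5400)=-0.5405; B=V−Δ·S=81.3356
Self-financing check: at every node Δ·S+B equals the discounted successor values.

(0,0): Delta=-0.5405 Bond=81.3356
V0=5.1235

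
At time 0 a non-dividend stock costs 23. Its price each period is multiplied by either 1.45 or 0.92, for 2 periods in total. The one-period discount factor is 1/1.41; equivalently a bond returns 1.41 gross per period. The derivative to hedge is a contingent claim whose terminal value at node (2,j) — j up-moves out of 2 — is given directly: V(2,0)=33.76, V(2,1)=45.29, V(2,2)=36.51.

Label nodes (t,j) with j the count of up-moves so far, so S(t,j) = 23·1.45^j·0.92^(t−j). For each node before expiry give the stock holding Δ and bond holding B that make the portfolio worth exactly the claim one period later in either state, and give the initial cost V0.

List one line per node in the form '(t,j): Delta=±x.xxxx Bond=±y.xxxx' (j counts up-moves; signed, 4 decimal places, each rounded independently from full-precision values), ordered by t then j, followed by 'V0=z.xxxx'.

(0,0): Delta=-0.4216 Bond=28.6705
(1,0): Delta=1.0281 Bond=9.7487
(1,1): Delta=-0.4967 Bond=42.9296
V0=18.9727

Under the risk-neutral measure, an up-move has probability p* = (R−d)/(u−d) = 0.9245 and values discount at R = 1.41.
Payoff layer (t=2): V(2,0)=33.7600, V(2,1)=45.2900, V(2,2)=36.5100
  t=1,j=0: stock 21.1600 → up 30.6820 (V=45.2900), down 19.4672 (V=33.7600). Price 31.5034; hedge Δ=1.0281, bond B=9.7487.
  t=1,j=1: stock 33.3500 → up 48.3575 (V=36.5100), down 30.6820 (V=45.2900). Price 26.3636; hedge Δ=-0.4967, bond B=42.9296.
  t=0,j=0: stock 23.0000 → up 33.3500 (V=26.3636), down 21.1600 (V=31.5034). Price 18.9727; hedge Δ=-0.4216, bond B=28.6705.
Self-financing check: at every node Δ·S+B equals the discounted successor values.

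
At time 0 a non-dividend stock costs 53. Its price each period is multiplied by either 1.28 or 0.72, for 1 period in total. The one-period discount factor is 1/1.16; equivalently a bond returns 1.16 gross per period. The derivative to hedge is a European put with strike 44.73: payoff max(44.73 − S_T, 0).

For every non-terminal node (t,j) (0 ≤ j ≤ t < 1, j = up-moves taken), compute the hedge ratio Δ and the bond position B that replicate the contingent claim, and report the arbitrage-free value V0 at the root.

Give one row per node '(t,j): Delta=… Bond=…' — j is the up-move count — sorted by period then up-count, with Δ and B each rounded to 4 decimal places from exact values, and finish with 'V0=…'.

(0,0): Delta=-0.2214 Bond=12.9458
V0=1.2137

No-arbitrage ⇒ martingale measure with p* = (R−d)/(u−d) = 0.7857.
Payoff layer (t=1): V(1,0)=6.5700, V(1,1)=0.0000
(0,0): S=53.0000. Δ = (V_up−V_dn)/(S_up−S_dn) = (0.0000−6.5700)/(67.8400−38.1600) = -0.2214. V = [p*·0.0000 + (1−p*)·6.5700]/1.16 = 1.2137. B = V − Δ·S = 12.9458.
Check: Δ(0,0)·S0 + B(0,0) = 1.2137 = V0.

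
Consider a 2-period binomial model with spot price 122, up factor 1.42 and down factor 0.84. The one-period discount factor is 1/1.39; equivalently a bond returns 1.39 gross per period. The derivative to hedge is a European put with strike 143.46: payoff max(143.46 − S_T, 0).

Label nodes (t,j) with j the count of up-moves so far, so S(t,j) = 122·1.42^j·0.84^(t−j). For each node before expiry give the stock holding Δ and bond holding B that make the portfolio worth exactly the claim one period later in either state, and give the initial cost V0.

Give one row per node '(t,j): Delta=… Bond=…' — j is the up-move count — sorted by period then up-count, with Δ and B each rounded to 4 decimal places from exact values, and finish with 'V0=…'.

Risk-neutral probability p* = (R−d)/(u−d) = (1.39−0.84)/(1.42−0.84) = 0.9483.
Terminal values V(2,·): V(2,0)=57.3768, V(2,1)=0.0000, V(2,2)=0.0000
  t=1,j=0: stock 102.4800 → up 145.5216 (V=0.0000), down 86.0832 (V=57.3768). Price 2.1351; hedge Δ=-0.9653, bond B=101.0606.
  t=1,j=1: stock 173.2400 → up 246.0008 (V=0.0000), down 145.5216 (V=0.0000). Price 0.0000; hedge Δ=0.0000, bond B=0.0000.
  t=0,j=0: stock 122.0000 → up 173.2400 (V=0.0000), down 102.4800 (V=2.1351). Price 0.0794; hedge Δ=-0.0302, bond B=3.7606.
Root portfolio cost Δ·122+B reproduces V0=0.0794.

(0,0): Delta=-0.0302 Bond=3.7606
(1,0): Delta=-0.9653 Bond=101.0606
(1,1): Delta=0.0000 Bond=0.0000
V0=0.0794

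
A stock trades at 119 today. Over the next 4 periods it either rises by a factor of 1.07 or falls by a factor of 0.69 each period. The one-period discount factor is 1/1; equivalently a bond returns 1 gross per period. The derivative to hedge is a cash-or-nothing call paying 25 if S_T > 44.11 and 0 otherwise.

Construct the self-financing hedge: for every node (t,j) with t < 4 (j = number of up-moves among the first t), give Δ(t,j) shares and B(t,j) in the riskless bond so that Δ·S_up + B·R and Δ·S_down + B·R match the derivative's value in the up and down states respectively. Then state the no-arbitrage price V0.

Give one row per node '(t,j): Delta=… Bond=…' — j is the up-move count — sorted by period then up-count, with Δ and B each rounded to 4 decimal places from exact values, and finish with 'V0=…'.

(0,0): Delta=0.0459 Bond=18.9976
(1,0): Delta=0.2408 Bond=2.9942
(1,1): Delta=0.0175 Bond=22.6113
(2,0): Delta=0.9473 Bond=-37.0325
(2,1): Delta=0.1379 Bond=12.0325
(2,2): Delta=0.0000 Bond=25.0000
(3,0): Delta=0.0000 Bond=0.0000
(3,1): Delta=1.0852 Bond=-45.3947
(3,2): Delta=0.0000 Bond=25.0000
(3,3): Delta=0.0000 Bond=25.0000
V0=24.4613

Risk-neutral probability p* = (R−d)/(u−d) = (1−0.69)/(1.07−0.69) = 0.8158.
At expiry t=4: V(4,0)=0.0000, V(4,1)=0.0000, V(4,2)=25.0000, V(4,3)=25.0000, V(4,4)=25.0000
  t=3,j=0: stock 39.0926 → up 41.8291 (V=0.0000), down 26.9739 (V=0.0000). Price 0.0000; hedge Δ=0.0000, bond B=0.0000.
  t=3,j=1: stock 60.6218 → up 64.8653 (V=25.0000), down 41.8291 (V=0.0000). Price 20.3947; hedge Δ=1.0852, bond B=-45.3947.
  t=3,j=2: stock 94.0077 → up 100.5883 (V=25.0000), down 64.8653 (V=25.0000). Price 25.0000; hedge Δ=0.0000, bond B=25.0000.
  t=3,j=3: stock 145.7801 → up 155.9847 (V=25.0000), down 100.5883 (V=25.0000). Price 25.0000; hedge Δ=0.0000, bond B=25.0000.
  t=2,j=0: stock 56.6559 → up 60.6218 (V=20.3947), down 39.0926 (V=0.0000). Price 16.6378; hedge Δ=0.9473, bond B=-37.0325.
  t=2,j=1: stock 87.8577 → up 94.0077 (V=25.0000), down 60.6218 (V=20.3947). Price 24.1517; hedge Δ=0.1379, bond B=12.0325.
  t=2,j=2: stock 136.2431 → up 145.7801 (V=25.0000), down 94.0077 (V=25.0000). Price 25.0000; hedge Δ=0.0000, bond B=25.0000.
  t=1,j=0: stock 82.1100 → up 87.8577 (V=24.1517), down 56.6559 (V=16.6378). Price 22.7675; hedge Δ=0.2408, bond B=2.9942.
  t=1,j=1: stock 127.3300 → up 136.2431 (V=25.0000), down 87.8577 (V=24.1517). Price 24.8437; hedge Δ=0.0175, bond B=22.6113.
  t=0,j=0: stock 119.0000 → up 127.3300 (V=24.8437), down 82.1100 (V=22.7675). Price 24.4613; hedge Δ=0.0459, bond B=18.9976.
Each (Δ,B) replicates both successor values, so the strategy is self-financing and V0 is arbitrage-free.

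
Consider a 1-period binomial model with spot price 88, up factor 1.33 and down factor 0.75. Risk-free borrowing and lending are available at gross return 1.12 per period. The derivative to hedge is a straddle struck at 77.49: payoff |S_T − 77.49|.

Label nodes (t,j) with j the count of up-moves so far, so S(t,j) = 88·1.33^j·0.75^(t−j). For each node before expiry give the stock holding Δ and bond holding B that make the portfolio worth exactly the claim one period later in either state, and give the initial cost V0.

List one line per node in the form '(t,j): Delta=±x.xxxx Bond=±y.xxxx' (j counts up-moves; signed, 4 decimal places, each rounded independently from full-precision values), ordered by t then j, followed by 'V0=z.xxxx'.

(0,0): Delta=0.5498 Bond=-22.1379
V0=26.2414

Under the risk-neutral measure, an up-move has probability p* = (R−d)/(u−d) = 0.6379 and values discount at R = 1.12.
Terminal values V(1,·): V(1,0)=11.4900, V(1,1)=39.5500
Node (0,0) S=88.0000: V=(p*·39.5500+(1−p*)·11.4900)/1.12=26.2414; Δ=(39.5500−11.4900)/(117.0400−66.0000)=0.5498; B=V−Δ·S=-22.1379
Self-financing check: at every node Δ·S+B equals the discounted successor values.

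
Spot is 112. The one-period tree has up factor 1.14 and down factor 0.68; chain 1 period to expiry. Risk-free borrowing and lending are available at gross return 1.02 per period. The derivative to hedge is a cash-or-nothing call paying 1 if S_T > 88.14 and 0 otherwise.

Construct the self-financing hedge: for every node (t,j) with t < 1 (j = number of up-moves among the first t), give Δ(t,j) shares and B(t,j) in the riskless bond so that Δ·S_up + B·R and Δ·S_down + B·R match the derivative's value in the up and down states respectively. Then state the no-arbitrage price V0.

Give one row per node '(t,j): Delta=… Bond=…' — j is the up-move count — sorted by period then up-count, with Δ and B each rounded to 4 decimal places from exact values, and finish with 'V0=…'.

Under the risk-neutral measure, an up-move has probability p* = (R−d)/(u−d) = 0.7391 and values discount at R = 1.02.
Terminal payoffs: V(1,0)=0.0000, V(1,1)=1.0000
  t=0,j=0: stock 112.0000 → up 127.6800 (V=1.0000), down 76.1600 (V=0.0000). Price 0.7246; hedge Δ=0.0194, bond B=-1.4493.
Check: Δ(0,0)·S0 + B(0,0) = 0.7246 = V0.

(0,0): Delta=0.0194 Bond=-1.4493
V0=0.7246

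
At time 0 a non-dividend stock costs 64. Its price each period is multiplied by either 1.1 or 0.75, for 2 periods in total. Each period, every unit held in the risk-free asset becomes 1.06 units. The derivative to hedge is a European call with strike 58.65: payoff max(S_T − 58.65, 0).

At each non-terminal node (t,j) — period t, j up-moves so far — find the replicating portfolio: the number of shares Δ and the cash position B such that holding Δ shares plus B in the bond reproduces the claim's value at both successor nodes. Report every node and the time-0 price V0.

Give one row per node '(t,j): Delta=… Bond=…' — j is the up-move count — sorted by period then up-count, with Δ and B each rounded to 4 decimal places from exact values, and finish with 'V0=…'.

The replicating-portfolio and risk-neutral prices coincide; use p* = (1.06−0.75)/(1.1−0.75) = 0.8857 for the latter.
Payoff layer (t=2): V(2,0)=0.0000, V(2,1)=0.0000, V(2,2)=18.7900
Node (1,0) S=48.0000: V=(p*·0.0000+(1−p*)·0.0000)/1.06=0.0000; Δ=(0.0000−0.0000)/(52.8000−36.0000)=0.0000; B=V−Δ·S=0.0000
Node (1,1) S=70.4000: V=(p*·18.7900+(1−p*)·0.0000)/1.06=15.7005; Δ=(18.7900−0.0000)/(77.4400−52.8000)=0.7626; B=V−Δ·S=-37.9852
Node (0,0) S=64.0000: V=(p*·15.7005+(1−p*)·0.0000)/1.06=13.1190; Δ=(15.7005−0.0000)/(70.4000−48.0000)=0.7009; B=V−Δ·S=-31.7396
Each (Δ,B) replicates both successor values, so the strategy is self-financing and V0 is arbitrage-free.

(0,0): Delta=0.7009 Bond=-31.7396
(1,0): Delta=0.0000 Bond=0.0000
(1,1): Delta=0.7626 Bond=-37.9852
V0=13.1190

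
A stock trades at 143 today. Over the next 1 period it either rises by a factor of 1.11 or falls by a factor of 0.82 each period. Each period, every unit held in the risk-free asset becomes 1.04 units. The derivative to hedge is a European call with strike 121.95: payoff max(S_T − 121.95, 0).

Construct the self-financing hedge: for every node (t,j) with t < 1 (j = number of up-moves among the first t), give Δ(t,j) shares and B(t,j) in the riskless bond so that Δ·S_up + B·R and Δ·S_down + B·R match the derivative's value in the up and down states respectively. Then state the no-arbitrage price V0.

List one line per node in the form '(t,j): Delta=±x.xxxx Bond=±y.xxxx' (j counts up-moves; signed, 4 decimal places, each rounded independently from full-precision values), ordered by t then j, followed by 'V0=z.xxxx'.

(0,0): Delta=0.8869 Bond=-99.9987
V0=26.8289

Since d<R<u, set p* = (R−d)/(u−d) = 0.7586; price each node as the discounted p*-expectation of its children.
Terminal values V(1,·): V(1,0)=0.0000, V(1,1)=36.7800
(0,0): S=143.0000. Δ = (V_up−V_dn)/(S_up−S_dn) = (36.7800−0.0000)/(158.7300−117.2600) = 0.8869. V = [p*·36.7800 + (1−p*)·0.0000]/1.04 = 26.8289. B = V − Δ·S = -99.9987.
Check: Δ(0,0)·S0 + B(0,0) = 26.8289 = V0.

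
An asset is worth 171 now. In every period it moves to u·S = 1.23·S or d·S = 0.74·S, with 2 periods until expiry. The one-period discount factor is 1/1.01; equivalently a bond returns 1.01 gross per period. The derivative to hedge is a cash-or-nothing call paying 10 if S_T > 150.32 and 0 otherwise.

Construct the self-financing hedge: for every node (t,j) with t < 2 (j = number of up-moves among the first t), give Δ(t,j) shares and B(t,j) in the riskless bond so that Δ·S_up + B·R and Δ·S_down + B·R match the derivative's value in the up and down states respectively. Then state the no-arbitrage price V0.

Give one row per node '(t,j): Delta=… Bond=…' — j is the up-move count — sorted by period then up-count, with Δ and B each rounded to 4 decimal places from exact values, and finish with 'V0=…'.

Under the risk-neutral measure, an up-move has probability p* = (R−d)/(u−d) = 0.5510 and values discount at R = 1.01.
Terminal payoffs: V(2,0)=0.0000, V(2,1)=10.0000, V(2,2)=10.0000
Node (1,0) S=126.5400: V=(p*·10.0000+(1−p*)·0.0000)/1.01=5.4556; Δ=(10.0000−0.0000)/(155.6442−93.6396)=0.1613; B=V−Δ·S=-14.9525
Node (1,1) S=210.3300: V=(p*·10.0000+(1−p*)·10.0000)/1.01=9.9010; Δ=(10.0000−10.0000)/(258.7059−155.6442)=0.0000; B=V−Δ·S=9.9010
Node (0,0) S=171.0000: V=(p*·9.9010+(1−p*)·5.4556)/1.01=7.8269; Δ=(9.9010−5.4556)/(210.3300−126.5400)=0.0531; B=V−Δ·S=-1.2453
Each (Δ,B) replicates both successor values, so the strategy is self-financing and V0 is arbitrage-free.

(0,0): Delta=0.0531 Bond=-1.2453
(1,0): Delta=0.1613 Bond=-14.9525
(1,1): Delta=0.0000 Bond=9.9010
V0=7.8269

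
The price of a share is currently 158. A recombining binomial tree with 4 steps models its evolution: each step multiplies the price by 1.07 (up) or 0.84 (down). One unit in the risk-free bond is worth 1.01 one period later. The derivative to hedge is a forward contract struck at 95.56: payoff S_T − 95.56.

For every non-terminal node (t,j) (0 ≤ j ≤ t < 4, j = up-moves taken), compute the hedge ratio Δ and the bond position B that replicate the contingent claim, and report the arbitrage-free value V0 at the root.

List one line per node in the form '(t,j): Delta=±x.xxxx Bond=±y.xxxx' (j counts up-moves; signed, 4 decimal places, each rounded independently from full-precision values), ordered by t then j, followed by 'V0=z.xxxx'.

(0,0): Delta=1.0000 Bond=-91.8313
(1,0): Delta=1.0000 Bond=-92.7496
(1,1): Delta=1.0000 Bond=-92.7496
(2,0): Delta=1.0000 Bond=-93.6771
(2,1): Delta=1.0000 Bond=-93.6771
(2,2): Delta=1.0000 Bond=-93.6771
(3,0): Delta=1.0000 Bond=-94.6139
(3,1): Delta=1.0000 Bond=-94.6139
(3,2): Delta=1.0000 Bond=-94.6139
(3,3): Delta=1.0000 Bond=-94.6139
V0=66.1687

Under the risk-neutral measure, an up-move has probability p* = (R−d)/(u−d) = 0.7391 and values discount at R = 1.01.
Terminal payoffs: V(4,0)=-16.8963, V(4,1)=4.6425, V(4,2)=32.0789, V(4,3)=67.0277, V(4,4)=111.5458
Node (3,0) S=93.6472: V=(p*·4.6425+(1−p*)·-16.8963)/1.01=-0.9666; Δ=(4.6425−-16.8963)/(100.2025−78.6637)=1.0000; B=V−Δ·S=-94.6139
Node (3,1) S=119.2887: V=(p*·32.0789+(1−p*)·4.6425)/1.01=24.6749; Δ=(32.0789−4.6425)/(127.6389−100.2025)=1.0000; B=V−Δ·S=-94.6139
Node (3,2) S=151.9511: V=(p*·67.0277+(1−p*)·32.0789)/1.01=57.3373; Δ=(67.0277−32.0789)/(162.5877−127.6389)=1.0000; B=V−Δ·S=-94.6139
Node (3,3) S=193.5568: V=(p*·111.5458+(1−p*)·67.0277)/1.01=98.9429; Δ=(111.5458−67.0277)/(207.1058−162.5877)=1.0000; B=V−Δ·S=-94.6139
Node (2,0) S=111.4848: V=(p*·24.6749+(1−p*)·-0.9666)/1.01=17.8077; Δ=(24.6749−-0.9666)/(119.2887−93.6472)=1.0000; B=V−Δ·S=-93.6771
Node (2,1) S=142.0104: V=(p*·57.3373+(1−p*)·24.6749)/1.01=48.3333; Δ=(57.3373−24.6749)/(151.9511−119.2887)=1.0000; B=V−Δ·S=-93.6771
Node (2,2) S=180.8942: V=(p*·98.9429+(1−p*)·57.3373)/1.01=87.2171; Δ=(98.9429−57.3373)/(193.5568−151.9511)=1.0000; B=V−Δ·S=-93.6771
Node (1,0) S=132.7200: V=(p*·48.3333+(1−p*)·17.8077)/1.01=39.9704; Δ=(48.3333−17.8077)/(142.0104−111.4848)=1.0000; B=V−Δ·S=-92.7496
Node (1,1) S=169.0600: V=(p*·87.2171+(1−p*)·48.3333)/1.01=76.3104; Δ=(87.2171−48.3333)/(180.8942−142.0104)=1.0000; B=V−Δ·S=-92.7496
Node (0,0) S=158.0000: V=(p*·76.3104+(1−p*)·39.9704)/1.01=66.1687; Δ=(76.3104−39.9704)/(169.0600−132.7200)=1.0000; B=V−Δ·S=-91.8313
Check: Δ(0,0)·S0 + B(0,0) = 66.1687 = V0.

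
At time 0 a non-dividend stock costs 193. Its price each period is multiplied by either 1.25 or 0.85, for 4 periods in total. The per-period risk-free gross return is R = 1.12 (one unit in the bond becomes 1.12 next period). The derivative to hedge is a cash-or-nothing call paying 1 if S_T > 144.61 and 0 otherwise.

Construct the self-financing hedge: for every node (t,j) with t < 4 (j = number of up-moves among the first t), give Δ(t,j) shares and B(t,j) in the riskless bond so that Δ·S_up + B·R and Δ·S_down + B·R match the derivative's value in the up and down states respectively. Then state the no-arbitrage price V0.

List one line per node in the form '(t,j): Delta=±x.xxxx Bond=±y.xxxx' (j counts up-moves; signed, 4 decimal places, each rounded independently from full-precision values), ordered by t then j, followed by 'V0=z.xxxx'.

The replicating-portfolio and risk-neutral prices coincide; use p* = (1.12−0.85)/(1.25−0.85) = 0.6750 for the latter.
Terminal values V(4,·): V(4,0)=0.0000, V(4,1)=1.0000, V(4,2)=1.0000, V(4,3)=1.0000, V(4,4)=1.0000
(3,0): S=118.5261. Δ = (V_up−V_dn)/(S_up−S_dn) = (1.0000−0.0000)/(148.1577−100.7472) = 0.0211. V = [p*·1.0000 + (1−p*)·0.0000]/1.12 = 0.6027. B = V − Δ·S = -1.8973.
(3,1): S=174.3031. Δ = (V_up−V_dn)/(S_up−S_dn) = (1.0000−1.0000)/(217.8789−148.1577) = 0.0000. V = [p*·1.0000 + (1−p*)·1.0000]/1.12 = 0.8929. B = V − Δ·S = 0.8929.
(3,2): S=256.3281. Δ = (V_up−V_dn)/(S_up−S_dn) = (1.0000−1.0000)/(320.4102−217.8789) = 0.0000. V = [p*·1.0000 + (1−p*)·1.0000]/1.12 = 0.8929. B = V − Δ·S = 0.8929.
(3,3): S=376.9531. Δ = (V_up−V_dn)/(S_up−S_dn) = (1.0000−1.0000)/(471.1914−320.4102) = 0.0000. V = [p*·1.0000 + (1−p*)·1.0000]/1.12 = 0.8929. B = V − Δ·S = 0.8929.
(2,0): S=139.4425. Δ = (V_up−V_dn)/(S_up−S_dn) = (0.8929−0.6027)/(174.3031−118.5261) = 0.0052. V = [p*·0.8929 + (1−p*)·0.6027]/1.12 = 0.7130. B = V − Δ·S = -0.0125.
(2,1): S=205.0625. Δ = (V_up−V_dn)/(S_up−S_dn) = (0.8929−0.8929)/(256.3281−174.3031) = 0.0000. V = [p*·0.8929 + (1−p*)·0.8929]/1.12 = 0.7972. B = V − Δ·S = 0.7972.
(2,2): S=301.5625. Δ = (V_up−V_dn)/(S_up−S_dn) = (0.8929−0.8929)/(376.9531−256.3281) = 0.0000. V = [p*·0.8929 + (1−p*)·0.8929]/1.12 = 0.7972. B = V − Δ·S = 0.7972.
(1,0): S=164.0500. Δ = (V_up−V_dn)/(S_up−S_dn) = (0.7972−0.7130)/(205.0625−139.4425) = 0.0013. V = [p*·0.7972 + (1−p*)·0.7130]/1.12 = 0.6873. B = V − Δ·S = 0.4768.
(1,1): S=241.2500. Δ = (V_up−V_dn)/(S_up−S_dn) = (0.7972−0.7972)/(301.5625−205.0625) = 0.0000. V = [p*·0.7972 + (1−p*)·0.7972]/1.12 = 0.7118. B = V − Δ·S = 0.7118.
(0,0): S=193.0000. Δ = (V_up−V_dn)/(S_up−S_dn) = (0.7118−0.6873)/(241.2500−164.0500) = 0.0003. V = [p*·0.7118 + (1−p*)·0.6873]/1.12 = 0.6284. B = V − Δ·S = 0.5673.
Check: Δ(0,0)·S0 + B(0,0) = 0.6284 = V0.

(0,0): Delta=0.0003 Bond=0.5673
(1,0): Delta=0.0013 Bond=0.4768
(1,1): Delta=0.0000 Bond=0.7118
(2,0): Delta=0.0052 Bond=-0.0125
(2,1): Delta=0.0000 Bond=0.7972
(2,2): Delta=0.0000 Bond=0.7972
(3,0): Delta=0.0211 Bond=-1.8973
(3,1): Delta=0.0000 Bond=0.8929
(3,2): Delta=0.0000 Bond=0.8929
(3,3): Delta=0.0000 Bond=0.8929
V0=0.6284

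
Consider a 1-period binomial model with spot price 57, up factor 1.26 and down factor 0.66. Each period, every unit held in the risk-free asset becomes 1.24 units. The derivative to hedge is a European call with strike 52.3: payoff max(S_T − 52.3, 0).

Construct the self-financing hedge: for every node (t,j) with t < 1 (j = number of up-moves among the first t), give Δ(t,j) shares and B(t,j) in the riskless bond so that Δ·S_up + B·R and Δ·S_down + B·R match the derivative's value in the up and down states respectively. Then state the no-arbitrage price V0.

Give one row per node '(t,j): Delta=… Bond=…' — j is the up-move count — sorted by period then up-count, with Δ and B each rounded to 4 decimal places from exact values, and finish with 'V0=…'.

(0,0): Delta=0.5708 Bond=-17.3161
V0=15.2172

The replicating-portfolio and risk-neutral prices coincide; use p* = (1.24−0.66)/(1.26−0.66) = 0.9667 for the latter.
At expiry t=1: V(1,0)=0.0000, V(1,1)=19.5200
(0,0): S=57.0000. Δ = (V_up−V_dn)/(S_up−S_dn) = (19.5200−0.0000)/(71.8200−37.6200) = 0.5708. V = [p*·19.5200 + (1−p*)·0.0000]/1.24 = 15.2172. B = V − Δ·S = -17.3161.
Self-financing check: at every node Δ·S+B equals the discounted successor values.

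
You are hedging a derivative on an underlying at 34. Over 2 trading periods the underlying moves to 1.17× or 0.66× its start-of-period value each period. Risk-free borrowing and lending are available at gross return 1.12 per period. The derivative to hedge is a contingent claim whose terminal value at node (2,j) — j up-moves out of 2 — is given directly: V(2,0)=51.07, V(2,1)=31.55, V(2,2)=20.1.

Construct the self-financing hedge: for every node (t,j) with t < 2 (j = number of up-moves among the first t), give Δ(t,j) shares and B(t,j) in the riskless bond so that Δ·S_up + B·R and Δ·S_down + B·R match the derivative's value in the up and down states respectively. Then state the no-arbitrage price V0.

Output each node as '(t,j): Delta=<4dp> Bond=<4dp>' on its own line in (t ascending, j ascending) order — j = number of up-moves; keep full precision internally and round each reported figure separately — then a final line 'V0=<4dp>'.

Risk-neutral probability p* = (R−d)/(u−d) = (1.12−0.66)/(1.17−0.66) = 0.9020.
Payoff layer (t=2): V(2,0)=51.0700, V(2,1)=31.5500, V(2,2)=20.1000
  t=1,j=0: stock 22.4400 → up 26.2548 (V=31.5500), down 14.8104 (V=51.0700). Price 29.8783; hedge Δ=-1.7056, bond B=68.1528.
  t=1,j=1: stock 39.7800 → up 46.5426 (V=20.1000), down 26.2548 (V=31.5500). Price 18.9487; hedge Δ=-0.5644, bond B=41.3997.
  t=0,j=0: stock 34.0000 → up 39.7800 (V=18.9487), down 22.4400 (V=29.8783). Price 17.8752; hedge Δ=-0.6303, bond B=39.3058.
Self-financing check: at every node Δ·S+B equals the discounted successor values.

(0,0): Delta=-0.6303 Bond=39.3058
(1,0): Delta=-1.7056 Bond=68.1528
(1,1): Delta=-0.5644 Bond=41.3997
V0=17.8752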